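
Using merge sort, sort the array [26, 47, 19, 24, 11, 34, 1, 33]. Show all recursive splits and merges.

Merge sort trace:

Split: [26, 47, 19, 24, 11, 34, 1, 33] -> [26, 47, 19, 24] and [11, 34, 1, 33]
  Split: [26, 47, 19, 24] -> [26, 47] and [19, 24]
    Split: [26, 47] -> [26] and [47]
    Merge: [26] + [47] -> [26, 47]
    Split: [19, 24] -> [19] and [24]
    Merge: [19] + [24] -> [19, 24]
  Merge: [26, 47] + [19, 24] -> [19, 24, 26, 47]
  Split: [11, 34, 1, 33] -> [11, 34] and [1, 33]
    Split: [11, 34] -> [11] and [34]
    Merge: [11] + [34] -> [11, 34]
    Split: [1, 33] -> [1] and [33]
    Merge: [1] + [33] -> [1, 33]
  Merge: [11, 34] + [1, 33] -> [1, 11, 33, 34]
Merge: [19, 24, 26, 47] + [1, 11, 33, 34] -> [1, 11, 19, 24, 26, 33, 34, 47]

Final sorted array: [1, 11, 19, 24, 26, 33, 34, 47]

The merge sort proceeds by recursively splitting the array and merging sorted halves.
After all merges, the sorted array is [1, 11, 19, 24, 26, 33, 34, 47].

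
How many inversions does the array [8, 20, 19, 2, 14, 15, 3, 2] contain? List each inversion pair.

Finding inversions in [8, 20, 19, 2, 14, 15, 3, 2]:

(0, 3): arr[0]=8 > arr[3]=2
(0, 6): arr[0]=8 > arr[6]=3
(0, 7): arr[0]=8 > arr[7]=2
(1, 2): arr[1]=20 > arr[2]=19
(1, 3): arr[1]=20 > arr[3]=2
(1, 4): arr[1]=20 > arr[4]=14
(1, 5): arr[1]=20 > arr[5]=15
(1, 6): arr[1]=20 > arr[6]=3
(1, 7): arr[1]=20 > arr[7]=2
(2, 3): arr[2]=19 > arr[3]=2
(2, 4): arr[2]=19 > arr[4]=14
(2, 5): arr[2]=19 > arr[5]=15
(2, 6): arr[2]=19 > arr[6]=3
(2, 7): arr[2]=19 > arr[7]=2
(4, 6): arr[4]=14 > arr[6]=3
(4, 7): arr[4]=14 > arr[7]=2
(5, 6): arr[5]=15 > arr[6]=3
(5, 7): arr[5]=15 > arr[7]=2
(6, 7): arr[6]=3 > arr[7]=2

Total inversions: 19

The array has 19 inversion(s): (0,3), (0,6), (0,7), (1,2), (1,3), (1,4), (1,5), (1,6), (1,7), (2,3), (2,4), (2,5), (2,6), (2,7), (4,6), (4,7), (5,6), (5,7), (6,7). Each pair (i,j) satisfies i < j and arr[i] > arr[j].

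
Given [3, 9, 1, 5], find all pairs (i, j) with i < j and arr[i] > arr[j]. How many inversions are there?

Finding inversions in [3, 9, 1, 5]:

(0, 2): arr[0]=3 > arr[2]=1
(1, 2): arr[1]=9 > arr[2]=1
(1, 3): arr[1]=9 > arr[3]=5

Total inversions: 3

The array has 3 inversion(s): (0,2), (1,2), (1,3). Each pair (i,j) satisfies i < j and arr[i] > arr[j].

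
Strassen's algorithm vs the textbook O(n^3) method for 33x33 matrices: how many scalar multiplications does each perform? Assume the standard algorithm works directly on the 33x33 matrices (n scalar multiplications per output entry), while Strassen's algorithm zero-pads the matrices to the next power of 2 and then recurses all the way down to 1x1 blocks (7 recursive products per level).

Matrix multiplication for 33x33 matrices:

Strassen's algorithm requires power-of-2 dimensions. Pad 33x33 to 64x64 (next power of 2).

Standard algorithm: 33^3 = 35937 multiplications
Strassen's algorithm: 7^(log2(64)) = 7^6 = 117649 multiplications
Difference: 35937 - 117649 = -81712 (Strassen uses MORE here due to padding overhead — for small or just-over-power-of-2 n, padding can outweigh the per-level savings)

Standard: 35937 multiplications (33^3). Strassen: 117649 multiplications (7^6, after padding to 64x64). Strassen reduces 8 recursive multiplications to 7 at each level.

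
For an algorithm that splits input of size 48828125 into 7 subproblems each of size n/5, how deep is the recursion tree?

For divide and conquer with division factor 5:

Problem sizes at each level:
Level 0: 48828125
Level 1: 9765625
Level 2: 1953125
Level 3: 390625
Level 4: 78125
Level 5: 15625
Level 6: 3125
Level 7: 625
Level 8: 125
Level 9: 25
Level 10: 5
Level 11: 1

The root is level 0 and the size-1 base case is level 11 (the tree spans levels 0 through 11, i.e. 12 levels counting the root), so the depth is the number of divisions: log_5(48828125) = 11

The recursion tree depth is log_5(48828125) = 11. At each level, the problem size is divided by 5, so it takes 11 divisions to reduce to a base case of size 1. The algorithm makes 7 recursive calls at each level.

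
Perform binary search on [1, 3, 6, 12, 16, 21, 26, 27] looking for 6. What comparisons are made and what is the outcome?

Binary search for 6 in [1, 3, 6, 12, 16, 21, 26, 27]:

lo=0, hi=7, mid=3, arr[mid]=12 -> 12 > 6, search left half
lo=0, hi=2, mid=1, arr[mid]=3 -> 3 < 6, search right half
lo=2, hi=2, mid=2, arr[mid]=6 -> Found target at index 2!

Binary search finds 6 at index 2 after 3 comparisons. The search repeatedly halves the search space by comparing with the middle element.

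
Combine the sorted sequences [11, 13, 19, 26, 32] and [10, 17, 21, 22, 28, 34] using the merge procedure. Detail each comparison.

Merging process:

Compare 11 vs 10: take 10 from right. Merged: [10]
Compare 11 vs 17: take 11 from left. Merged: [10, 11]
Compare 13 vs 17: take 13 from left. Merged: [10, 11, 13]
Compare 19 vs 17: take 17 from right. Merged: [10, 11, 13, 17]
Compare 19 vs 21: take 19 from left. Merged: [10, 11, 13, 17, 19]
Compare 26 vs 21: take 21 from right. Merged: [10, 11, 13, 17, 19, 21]
Compare 26 vs 22: take 22 from right. Merged: [10, 11, 13, 17, 19, 21, 22]
Compare 26 vs 28: take 26 from left. Merged: [10, 11, 13, 17, 19, 21, 22, 26]
Compare 32 vs 28: take 28 from right. Merged: [10, 11, 13, 17, 19, 21, 22, 26, 28]
Compare 32 vs 34: take 32 from left. Merged: [10, 11, 13, 17, 19, 21, 22, 26, 28, 32]
Append remaining from right: [34]. Merged: [10, 11, 13, 17, 19, 21, 22, 26, 28, 32, 34]

Final merged array: [10, 11, 13, 17, 19, 21, 22, 26, 28, 32, 34]
Total comparisons: 10

The merged array is [10, 11, 13, 17, 19, 21, 22, 26, 28, 32, 34], requiring 10 comparisons. The merge step runs in O(n) time where n is the total number of elements.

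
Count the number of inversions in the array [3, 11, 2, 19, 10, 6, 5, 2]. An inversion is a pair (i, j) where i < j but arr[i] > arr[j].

Finding inversions in [3, 11, 2, 19, 10, 6, 5, 2]:

(0, 2): arr[0]=3 > arr[2]=2
(0, 7): arr[0]=3 > arr[7]=2
(1, 2): arr[1]=11 > arr[2]=2
(1, 4): arr[1]=11 > arr[4]=10
(1, 5): arr[1]=11 > arr[5]=6
(1, 6): arr[1]=11 > arr[6]=5
(1, 7): arr[1]=11 > arr[7]=2
(3, 4): arr[3]=19 > arr[4]=10
(3, 5): arr[3]=19 > arr[5]=6
(3, 6): arr[3]=19 > arr[6]=5
(3, 7): arr[3]=19 > arr[7]=2
(4, 5): arr[4]=10 > arr[5]=6
(4, 6): arr[4]=10 > arr[6]=5
(4, 7): arr[4]=10 > arr[7]=2
(5, 6): arr[5]=6 > arr[6]=5
(5, 7): arr[5]=6 > arr[7]=2
(6, 7): arr[6]=5 > arr[7]=2

Total inversions: 17

The array has 17 inversion(s): (0,2), (0,7), (1,2), (1,4), (1,5), (1,6), (1,7), (3,4), (3,5), (3,6), (3,7), (4,5), (4,6), (4,7), (5,6), (5,7), (6,7). Each pair (i,j) satisfies i < j and arr[i] > arr[j].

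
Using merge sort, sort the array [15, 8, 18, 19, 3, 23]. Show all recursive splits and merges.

Merge sort trace:

Split: [15, 8, 18, 19, 3, 23] -> [15, 8, 18] and [19, 3, 23]
  Split: [15, 8, 18] -> [15] and [8, 18]
    Split: [8, 18] -> [8] and [18]
    Merge: [8] + [18] -> [8, 18]
  Merge: [15] + [8, 18] -> [8, 15, 18]
  Split: [19, 3, 23] -> [19] and [3, 23]
    Split: [3, 23] -> [3] and [23]
    Merge: [3] + [23] -> [3, 23]
  Merge: [19] + [3, 23] -> [3, 19, 23]
Merge: [8, 15, 18] + [3, 19, 23] -> [3, 8, 15, 18, 19, 23]

Final sorted array: [3, 8, 15, 18, 19, 23]

The merge sort proceeds by recursively splitting the array and merging sorted halves.
After all merges, the sorted array is [3, 8, 15, 18, 19, 23].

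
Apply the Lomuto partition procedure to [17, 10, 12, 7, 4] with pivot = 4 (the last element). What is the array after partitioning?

Lomuto partition with pivot = 4:

Initial array: [17, 10, 12, 7, 4]

arr[0]=17 > 4: no swap
arr[1]=10 > 4: no swap
arr[2]=12 > 4: no swap
arr[3]=7 > 4: no swap

Place pivot at position 0: [4, 10, 12, 7, 17]
Pivot position: 0

After partitioning with pivot 4, the array becomes [4, 10, 12, 7, 17]. The pivot is placed at index 0. All elements to the left of the pivot are <= 4, and all elements to the right are > 4.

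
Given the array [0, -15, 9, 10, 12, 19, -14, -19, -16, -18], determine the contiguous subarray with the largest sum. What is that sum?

Using Kadane's algorithm on [0, -15, 9, 10, 12, 19, -14, -19, -16, -18]:

Scanning through the array:
Position 1 (value -15): max_ending_here = -15, max_so_far = 0
Position 2 (value 9): max_ending_here = 9, max_so_far = 9
Position 3 (value 10): max_ending_here = 19, max_so_far = 19
Position 4 (value 12): max_ending_here = 31, max_so_far = 31
Position 5 (value 19): max_ending_here = 50, max_so_far = 50
Position 6 (value -14): max_ending_here = 36, max_so_far = 50
Position 7 (value -19): max_ending_here = 17, max_so_far = 50
Position 8 (value -16): max_ending_here = 1, max_so_far = 50
Position 9 (value -18): max_ending_here = -17, max_so_far = 50

Maximum subarray: [9, 10, 12, 19]
Maximum sum: 50

The maximum subarray is [9, 10, 12, 19] with sum 50. This subarray runs from index 2 to index 5.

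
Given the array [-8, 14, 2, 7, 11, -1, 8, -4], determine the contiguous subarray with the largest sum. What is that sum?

Using Kadane's algorithm on [-8, 14, 2, 7, 11, -1, 8, -4]:

Scanning through the array:
Position 1 (value 14): max_ending_here = 14, max_so_far = 14
Position 2 (value 2): max_ending_here = 16, max_so_far = 16
Position 3 (value 7): max_ending_here = 23, max_so_far = 23
Position 4 (value 11): max_ending_here = 34, max_so_far = 34
Position 5 (value -1): max_ending_here = 33, max_so_far = 34
Position 6 (value 8): max_ending_here = 41, max_so_far = 41
Position 7 (value -4): max_ending_here = 37, max_so_far = 41

Maximum subarray: [14, 2, 7, 11, -1, 8]
Maximum sum: 41

The maximum subarray is [14, 2, 7, 11, -1, 8] with sum 41. This subarray runs from index 1 to index 6.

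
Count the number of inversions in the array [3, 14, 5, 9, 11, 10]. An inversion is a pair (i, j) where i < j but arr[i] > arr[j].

Finding inversions in [3, 14, 5, 9, 11, 10]:

(1, 2): arr[1]=14 > arr[2]=5
(1, 3): arr[1]=14 > arr[3]=9
(1, 4): arr[1]=14 > arr[4]=11
(1, 5): arr[1]=14 > arr[5]=10
(4, 5): arr[4]=11 > arr[5]=10

Total inversions: 5

The array has 5 inversion(s): (1,2), (1,3), (1,4), (1,5), (4,5). Each pair (i,j) satisfies i < j and arr[i] > arr[j].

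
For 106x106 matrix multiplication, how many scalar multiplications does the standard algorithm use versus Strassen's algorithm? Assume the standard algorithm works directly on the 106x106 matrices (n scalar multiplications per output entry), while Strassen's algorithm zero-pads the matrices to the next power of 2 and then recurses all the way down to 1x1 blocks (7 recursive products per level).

Matrix multiplication for 106x106 matrices:

Strassen's algorithm requires power-of-2 dimensions. Pad 106x106 to 128x128 (next power of 2).

Standard algorithm: 106^3 = 1191016 multiplications
Strassen's algorithm: 7^(log2(128)) = 7^7 = 823543 multiplications
Savings: 1191016 - 823543 = 367473 multiplications

Standard: 1191016 multiplications (106^3). Strassen: 823543 multiplications (7^7, after padding to 128x128). Strassen reduces 8 recursive multiplications to 7 at each level.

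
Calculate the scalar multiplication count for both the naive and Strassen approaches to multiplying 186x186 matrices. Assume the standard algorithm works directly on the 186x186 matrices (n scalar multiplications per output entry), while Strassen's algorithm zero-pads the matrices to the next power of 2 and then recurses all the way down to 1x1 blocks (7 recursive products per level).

Matrix multiplication for 186x186 matrices:

Strassen's algorithm requires power-of-2 dimensions. Pad 186x186 to 256x256 (next power of 2).

Standard algorithm: 186^3 = 6434856 multiplications
Strassen's algorithm: 7^(log2(256)) = 7^8 = 5764801 multiplications
Savings: 6434856 - 5764801 = 670055 multiplications

Standard: 6434856 multiplications (186^3). Strassen: 5764801 multiplications (7^8, after padding to 256x256). Strassen reduces 8 recursive multiplications to 7 at each level.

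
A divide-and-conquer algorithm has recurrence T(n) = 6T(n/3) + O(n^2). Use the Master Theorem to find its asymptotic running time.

Master Theorem for T(n) = 6T(n/3) + O(n^2):

a = 6, b = 3, c = 2
log_b(a) = log_3(6) = 1.6309

Case 3: c = 2 > log_3(6) = 1.6309
T(n) = O(n^2) = O(n^2)

For T(n) = 6T(n/3) + O(n^2): log_3(6) = 1.6309. This is Case 3 of the Master Theorem (c > log_b(a), work dominated by root), giving O(n^2).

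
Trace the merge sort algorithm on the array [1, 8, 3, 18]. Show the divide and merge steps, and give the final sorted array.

Merge sort trace:

Split: [1, 8, 3, 18] -> [1, 8] and [3, 18]
  Split: [1, 8] -> [1] and [8]
  Merge: [1] + [8] -> [1, 8]
  Split: [3, 18] -> [3] and [18]
  Merge: [3] + [18] -> [3, 18]
Merge: [1, 8] + [3, 18] -> [1, 3, 8, 18]

Final sorted array: [1, 3, 8, 18]

The merge sort proceeds by recursively splitting the array and merging sorted halves.
After all merges, the sorted array is [1, 3, 8, 18].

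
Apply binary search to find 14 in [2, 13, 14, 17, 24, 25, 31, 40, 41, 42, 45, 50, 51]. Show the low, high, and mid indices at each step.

Binary search for 14 in [2, 13, 14, 17, 24, 25, 31, 40, 41, 42, 45, 50, 51]:

lo=0, hi=12, mid=6, arr[mid]=31 -> 31 > 14, search left half
lo=0, hi=5, mid=2, arr[mid]=14 -> Found target at index 2!

Binary search finds 14 at index 2 after 2 comparisons. The search repeatedly halves the search space by comparing with the middle element.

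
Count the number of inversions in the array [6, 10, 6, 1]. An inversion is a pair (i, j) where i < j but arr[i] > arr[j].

Finding inversions in [6, 10, 6, 1]:

(0, 3): arr[0]=6 > arr[3]=1
(1, 2): arr[1]=10 > arr[2]=6
(1, 3): arr[1]=10 > arr[3]=1
(2, 3): arr[2]=6 > arr[3]=1

Total inversions: 4

The array has 4 inversion(s): (0,3), (1,2), (1,3), (2,3). Each pair (i,j) satisfies i < j and arr[i] > arr[j].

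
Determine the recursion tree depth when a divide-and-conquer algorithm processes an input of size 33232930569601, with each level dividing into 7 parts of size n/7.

For divide and conquer with division factor 7:

Problem sizes at each level:
Level 0: 33232930569601
Level 1: 4747561509943
Level 2: 678223072849
Level 3: 96889010407
Level 4: 13841287201
Level 5: 1977326743
Level 6: 282475249
Level 7: 40353607
Level 8: 5764801
Level 9: 823543
Level 10: 117649
Level 11: 16807
Level 12: 2401
Level 13: 343
Level 14: 49
Level 15: 7
Level 16: 1

The root is level 0 and the size-1 base case is level 16 (the tree spans levels 0 through 16, i.e. 17 levels counting the root), so the depth is the number of divisions: log_7(33232930569601) = 16

The recursion tree depth is log_7(33232930569601) = 16. At each level, the problem size is divided by 7, so it takes 16 divisions to reduce to a base case of size 1. The algorithm makes 7 recursive calls at each level.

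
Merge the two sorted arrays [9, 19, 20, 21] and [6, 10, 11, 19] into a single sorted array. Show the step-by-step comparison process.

Merging process:

Compare 9 vs 6: take 6 from right. Merged: [6]
Compare 9 vs 10: take 9 from left. Merged: [6, 9]
Compare 19 vs 10: take 10 from right. Merged: [6, 9, 10]
Compare 19 vs 11: take 11 from right. Merged: [6, 9, 10, 11]
Compare 19 vs 19: take 19 from left. Merged: [6, 9, 10, 11, 19]
Compare 20 vs 19: take 19 from right. Merged: [6, 9, 10, 11, 19, 19]
Append remaining from left: [20, 21]. Merged: [6, 9, 10, 11, 19, 19, 20, 21]

Final merged array: [6, 9, 10, 11, 19, 19, 20, 21]
Total comparisons: 6

The merged array is [6, 9, 10, 11, 19, 19, 20, 21], requiring 6 comparisons. The merge step runs in O(n) time where n is the total number of elements.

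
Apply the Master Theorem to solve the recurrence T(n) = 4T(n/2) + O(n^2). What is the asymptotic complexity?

Master Theorem for T(n) = 4T(n/2) + O(n^2):

a = 4, b = 2, c = 2
log_b(a) = log_2(4) = 2.0000

Case 2: c = 2 = log_2(4) = 2.0000
T(n) = O(n^2 log n) = O(n^2 log n)

For T(n) = 4T(n/2) + O(n^2): log_2(4) = 2.0000. This is Case 2 of the Master Theorem (c = log_b(a), equal work at all levels), giving O(n^2 log n).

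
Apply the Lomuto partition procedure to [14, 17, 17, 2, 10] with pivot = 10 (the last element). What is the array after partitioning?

Lomuto partition with pivot = 10:

Initial array: [14, 17, 17, 2, 10]

arr[0]=14 > 10: no swap
arr[1]=17 > 10: no swap
arr[2]=17 > 10: no swap
arr[3]=2 <= 10: swap with position 0, array becomes [2, 17, 17, 14, 10]

Place pivot at position 1: [2, 10, 17, 14, 17]
Pivot position: 1

After partitioning with pivot 10, the array becomes [2, 10, 17, 14, 17]. The pivot is placed at index 1. All elements to the left of the pivot are <= 10, and all elements to the right are > 10.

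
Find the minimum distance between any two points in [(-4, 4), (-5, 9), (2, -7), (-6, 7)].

Computing all pairwise distances among 4 points:

d((-4, 4), (-5, 9)) = 5.099
d((-4, 4), (2, -7)) = 12.53
d((-4, 4), (-6, 7)) = 3.6056
d((-5, 9), (2, -7)) = 17.4642
d((-5, 9), (-6, 7)) = 2.2361 <-- minimum
d((2, -7), (-6, 7)) = 16.1245

Closest pair: (-5, 9) and (-6, 7) with distance 2.2361

The closest pair is (-5, 9) and (-6, 7) with Euclidean distance 2.2361. For 4 points, brute-force pairwise comparison is shown above. For large n, the divide-and-conquer algorithm (sort by x, recurse on halves, check the dividing strip) achieves O(n log n).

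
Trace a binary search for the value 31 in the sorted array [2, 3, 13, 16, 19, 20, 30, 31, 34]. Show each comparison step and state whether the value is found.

Binary search for 31 in [2, 3, 13, 16, 19, 20, 30, 31, 34]:

lo=0, hi=8, mid=4, arr[mid]=19 -> 19 < 31, search right half
lo=5, hi=8, mid=6, arr[mid]=30 -> 30 < 31, search right half
lo=7, hi=8, mid=7, arr[mid]=31 -> Found target at index 7!

Binary search finds 31 at index 7 after 3 comparisons. The search repeatedly halves the search space by comparing with the middle element.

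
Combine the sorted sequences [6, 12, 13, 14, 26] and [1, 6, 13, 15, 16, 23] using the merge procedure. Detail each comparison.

Merging process:

Compare 6 vs 1: take 1 from right. Merged: [1]
Compare 6 vs 6: take 6 from left. Merged: [1, 6]
Compare 12 vs 6: take 6 from right. Merged: [1, 6, 6]
Compare 12 vs 13: take 12 from left. Merged: [1, 6, 6, 12]
Compare 13 vs 13: take 13 from left. Merged: [1, 6, 6, 12, 13]
Compare 14 vs 13: take 13 from right. Merged: [1, 6, 6, 12, 13, 13]
Compare 14 vs 15: take 14 from left. Merged: [1, 6, 6, 12, 13, 13, 14]
Compare 26 vs 15: take 15 from right. Merged: [1, 6, 6, 12, 13, 13, 14, 15]
Compare 26 vs 16: take 16 from right. Merged: [1, 6, 6, 12, 13, 13, 14, 15, 16]
Compare 26 vs 23: take 23 from right. Merged: [1, 6, 6, 12, 13, 13, 14, 15, 16, 23]
Append remaining from left: [26]. Merged: [1, 6, 6, 12, 13, 13, 14, 15, 16, 23, 26]

Final merged array: [1, 6, 6, 12, 13, 13, 14, 15, 16, 23, 26]
Total comparisons: 10

The merged array is [1, 6, 6, 12, 13, 13, 14, 15, 16, 23, 26], requiring 10 comparisons. The merge step runs in O(n) time where n is the total number of elements.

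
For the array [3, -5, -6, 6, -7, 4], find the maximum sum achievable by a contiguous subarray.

Using Kadane's algorithm on [3, -5, -6, 6, -7, 4]:

Scanning through the array:
Position 1 (value -5): max_ending_here = -2, max_so_far = 3
Position 2 (value -6): max_ending_here = -6, max_so_far = 3
Position 3 (value 6): max_ending_here = 6, max_so_far = 6
Position 4 (value -7): max_ending_here = -1, max_so_far = 6
Position 5 (value 4): max_ending_here = 4, max_so_far = 6

Maximum subarray: [6]
Maximum sum: 6

The maximum subarray is [6] with sum 6. This subarray runs from index 3 to index 3.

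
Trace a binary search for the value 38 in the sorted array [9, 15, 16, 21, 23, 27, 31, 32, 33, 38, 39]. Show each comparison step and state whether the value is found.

Binary search for 38 in [9, 15, 16, 21, 23, 27, 31, 32, 33, 38, 39]:

lo=0, hi=10, mid=5, arr[mid]=27 -> 27 < 38, search right half
lo=6, hi=10, mid=8, arr[mid]=33 -> 33 < 38, search right half
lo=9, hi=10, mid=9, arr[mid]=38 -> Found target at index 9!

Binary search finds 38 at index 9 after 3 comparisons. The search repeatedly halves the search space by comparing with the middle element.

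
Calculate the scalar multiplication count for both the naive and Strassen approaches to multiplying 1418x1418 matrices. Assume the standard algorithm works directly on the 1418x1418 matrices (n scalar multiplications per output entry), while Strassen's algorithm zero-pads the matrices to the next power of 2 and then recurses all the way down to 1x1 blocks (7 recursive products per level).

Matrix multiplication for 1418x1418 matrices:

Strassen's algorithm requires power-of-2 dimensions. Pad 1418x1418 to 2048x2048 (next power of 2).

Standard algorithm: 1418^3 = 2851206632 multiplications
Strassen's algorithm: 7^(log2(2048)) = 7^11 = 1977326743 multiplications
Savings: 2851206632 - 1977326743 = 873879889 multiplications

Standard: 2851206632 multiplications (1418^3). Strassen: 1977326743 multiplications (7^11, after padding to 2048x2048). Strassen reduces 8 recursive multiplications to 7 at each level.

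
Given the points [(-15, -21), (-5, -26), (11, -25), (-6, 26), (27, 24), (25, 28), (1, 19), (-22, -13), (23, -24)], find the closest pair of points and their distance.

Computing all pairwise distances among 9 points:

d((-15, -21), (-5, -26)) = 11.1803
d((-15, -21), (11, -25)) = 26.3059
d((-15, -21), (-6, 26)) = 47.8539
d((-15, -21), (27, 24)) = 61.5549
d((-15, -21), (25, 28)) = 63.2535
d((-15, -21), (1, 19)) = 43.0813
d((-15, -21), (-22, -13)) = 10.6301
d((-15, -21), (23, -24)) = 38.1182
d((-5, -26), (11, -25)) = 16.0312
d((-5, -26), (-6, 26)) = 52.0096
d((-5, -26), (27, 24)) = 59.3633
d((-5, -26), (25, 28)) = 61.7738
d((-5, -26), (1, 19)) = 45.3982
d((-5, -26), (-22, -13)) = 21.4009
d((-5, -26), (23, -24)) = 28.0713
d((11, -25), (-6, 26)) = 53.7587
d((11, -25), (27, 24)) = 51.5461
d((11, -25), (25, 28)) = 54.8179
d((11, -25), (1, 19)) = 45.1221
d((11, -25), (-22, -13)) = 35.1141
d((11, -25), (23, -24)) = 12.0416
d((-6, 26), (27, 24)) = 33.0606
d((-6, 26), (25, 28)) = 31.0644
d((-6, 26), (1, 19)) = 9.8995
d((-6, 26), (-22, -13)) = 42.1545
d((-6, 26), (23, -24)) = 57.8014
d((27, 24), (25, 28)) = 4.4721 <-- minimum
d((27, 24), (1, 19)) = 26.4764
d((27, 24), (-22, -13)) = 61.4003
d((27, 24), (23, -24)) = 48.1664
d((25, 28), (1, 19)) = 25.632
d((25, 28), (-22, -13)) = 62.3699
d((25, 28), (23, -24)) = 52.0384
d((1, 19), (-22, -13)) = 39.4081
d((1, 19), (23, -24)) = 48.3011
d((-22, -13), (23, -24)) = 46.3249

Closest pair: (27, 24) and (25, 28) with distance 4.4721

The closest pair is (27, 24) and (25, 28) with Euclidean distance 4.4721. For 9 points, brute-force pairwise comparison is shown above. For large n, the divide-and-conquer algorithm (sort by x, recurse on halves, check the dividing strip) achieves O(n log n).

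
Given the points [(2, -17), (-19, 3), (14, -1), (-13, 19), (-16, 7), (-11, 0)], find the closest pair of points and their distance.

Computing all pairwise distances among 6 points:

d((2, -17), (-19, 3)) = 29.0
d((2, -17), (14, -1)) = 20.0
d((2, -17), (-13, 19)) = 39.0
d((2, -17), (-16, 7)) = 30.0
d((2, -17), (-11, 0)) = 21.4009
d((-19, 3), (14, -1)) = 33.2415
d((-19, 3), (-13, 19)) = 17.088
d((-19, 3), (-16, 7)) = 5.0 <-- minimum
d((-19, 3), (-11, 0)) = 8.544
d((14, -1), (-13, 19)) = 33.6006
d((14, -1), (-16, 7)) = 31.0483
d((14, -1), (-11, 0)) = 25.02
d((-13, 19), (-16, 7)) = 12.3693
d((-13, 19), (-11, 0)) = 19.105
d((-16, 7), (-11, 0)) = 8.6023

Closest pair: (-19, 3) and (-16, 7) with distance 5.0

The closest pair is (-19, 3) and (-16, 7) with Euclidean distance 5.0. For 6 points, brute-force pairwise comparison is shown above. For large n, the divide-and-conquer algorithm (sort by x, recurse on halves, check the dividing strip) achieves O(n log n).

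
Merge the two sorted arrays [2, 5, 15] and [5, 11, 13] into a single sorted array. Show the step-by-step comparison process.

Merging process:

Compare 2 vs 5: take 2 from left. Merged: [2]
Compare 5 vs 5: take 5 from left. Merged: [2, 5]
Compare 15 vs 5: take 5 from right. Merged: [2, 5, 5]
Compare 15 vs 11: take 11 from right. Merged: [2, 5, 5, 11]
Compare 15 vs 13: take 13 from right. Merged: [2, 5, 5, 11, 13]
Append remaining from left: [15]. Merged: [2, 5, 5, 11, 13, 15]

Final merged array: [2, 5, 5, 11, 13, 15]
Total comparisons: 5

The merged array is [2, 5, 5, 11, 13, 15], requiring 5 comparisons. The merge step runs in O(n) time where n is the total number of elements.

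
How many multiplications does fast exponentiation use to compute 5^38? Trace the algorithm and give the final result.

Computing 5^38 by squaring (build up from 5^1; each line after the first costs one multiplication):

5^1 = 5
5^2 = (5^1)^2 = 5^2 = 25
5^4 = (5^2)^2 = 25^2 = 625
5^8 = (5^4)^2 = 625^2 = 390625
5^9 = 5 * 5^8 = 5 * 390625 = 1953125
5^18 = (5^9)^2 = 1953125^2 = 3814697265625
5^19 = 5 * 5^18 = 5 * 3814697265625 = 19073486328125
5^38 = (5^19)^2 = 19073486328125^2 = 363797880709171295166015625

Result: 363797880709171295166015625
Multiplications needed: 7 (7 lines after 5^1)

5^38 = 363797880709171295166015625. Using exponentiation by squaring, this requires 7 multiplications. The key idea: if the exponent is even, square the half-power; if odd, multiply by the base once.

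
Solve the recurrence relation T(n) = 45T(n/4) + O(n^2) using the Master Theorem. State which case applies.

Master Theorem for T(n) = 45T(n/4) + O(n^2):

a = 45, b = 4, c = 2
log_b(a) = log_4(45) = 2.7459

Case 1: c = 2 < log_4(45) = 2.7459
T(n) = O(n^(log_4 45))

For T(n) = 45T(n/4) + O(n^2): log_4(45) = 2.7459. This is Case 1 of the Master Theorem (c < log_b(a), work dominated by leaves), giving O(n^(log_4 45)).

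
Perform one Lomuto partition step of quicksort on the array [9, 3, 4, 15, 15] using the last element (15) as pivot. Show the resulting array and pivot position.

Lomuto partition with pivot = 15:

Initial array: [9, 3, 4, 15, 15]

arr[0]=9 <= 15: swap with position 0, array becomes [9, 3, 4, 15, 15]
arr[1]=3 <= 15: swap with position 1, array becomes [9, 3, 4, 15, 15]
arr[2]=4 <= 15: swap with position 2, array becomes [9, 3, 4, 15, 15]
arr[3]=15 <= 15: swap with position 3, array becomes [9, 3, 4, 15, 15]

Place pivot at position 4: [9, 3, 4, 15, 15]
Pivot position: 4

After partitioning with pivot 15, the array becomes [9, 3, 4, 15, 15]. The pivot is placed at index 4. All elements to the left of the pivot are <= 15, and all elements to the right are > 15.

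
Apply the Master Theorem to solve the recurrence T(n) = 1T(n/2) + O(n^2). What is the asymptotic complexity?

Master Theorem for T(n) = 1T(n/2) + O(n^2):

a = 1, b = 2, c = 2
log_b(a) = log_2(1) = 0.0000

Case 3: c = 2 > log_2(1) = 0.0000
T(n) = O(n^2) = O(n^2)

For T(n) = 1T(n/2) + O(n^2): log_2(1) = 0.0000. This is Case 3 of the Master Theorem (c > log_b(a), work dominated by root), giving O(n^2).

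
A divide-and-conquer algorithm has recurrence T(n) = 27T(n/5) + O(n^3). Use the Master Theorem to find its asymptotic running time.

Master Theorem for T(n) = 27T(n/5) + O(n^3):

a = 27, b = 5, c = 3
log_b(a) = log_5(27) = 2.0478

Case 3: c = 3 > log_5(27) = 2.0478
T(n) = O(n^3) = O(n^3)

For T(n) = 27T(n/5) + O(n^3): log_5(27) = 2.0478. This is Case 3 of the Master Theorem (c > log_b(a), work dominated by root), giving O(n^3).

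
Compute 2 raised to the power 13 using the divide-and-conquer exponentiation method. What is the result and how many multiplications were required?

Computing 2^13 by squaring (build up from 2^1; each line after the first costs one multiplication):

2^1 = 2
2^2 = (2^1)^2 = 2^2 = 4
2^3 = 2 * 2^2 = 2 * 4 = 8
2^6 = (2^3)^2 = 8^2 = 64
2^12 = (2^6)^2 = 64^2 = 4096
2^13 = 2 * 2^12 = 2 * 4096 = 8192

Result: 8192
Multiplications needed: 5 (5 lines after 2^1)

2^13 = 8192. Using exponentiation by squaring, this requires 5 multiplications. The key idea: if the exponent is even, square the half-power; if odd, multiply by the base once.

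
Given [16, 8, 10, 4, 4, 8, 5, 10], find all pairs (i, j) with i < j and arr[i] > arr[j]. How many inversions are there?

Finding inversions in [16, 8, 10, 4, 4, 8, 5, 10]:

(0, 1): arr[0]=16 > arr[1]=8
(0, 2): arr[0]=16 > arr[2]=10
(0, 3): arr[0]=16 > arr[3]=4
(0, 4): arr[0]=16 > arr[4]=4
(0, 5): arr[0]=16 > arr[5]=8
(0, 6): arr[0]=16 > arr[6]=5
(0, 7): arr[0]=16 > arr[7]=10
(1, 3): arr[1]=8 > arr[3]=4
(1, 4): arr[1]=8 > arr[4]=4
(1, 6): arr[1]=8 > arr[6]=5
(2, 3): arr[2]=10 > arr[3]=4
(2, 4): arr[2]=10 > arr[4]=4
(2, 5): arr[2]=10 > arr[5]=8
(2, 6): arr[2]=10 > arr[6]=5
(5, 6): arr[5]=8 > arr[6]=5

Total inversions: 15

The array has 15 inversion(s): (0,1), (0,2), (0,3), (0,4), (0,5), (0,6), (0,7), (1,3), (1,4), (1,6), (2,3), (2,4), (2,5), (2,6), (5,6). Each pair (i,j) satisfies i < j and arr[i] > arr[j].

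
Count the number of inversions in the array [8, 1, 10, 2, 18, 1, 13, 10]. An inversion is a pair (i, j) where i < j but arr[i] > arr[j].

Finding inversions in [8, 1, 10, 2, 18, 1, 13, 10]:

(0, 1): arr[0]=8 > arr[1]=1
(0, 3): arr[0]=8 > arr[3]=2
(0, 5): arr[0]=8 > arr[5]=1
(2, 3): arr[2]=10 > arr[3]=2
(2, 5): arr[2]=10 > arr[5]=1
(3, 5): arr[3]=2 > arr[5]=1
(4, 5): arr[4]=18 > arr[5]=1
(4, 6): arr[4]=18 > arr[6]=13
(4, 7): arr[4]=18 > arr[7]=10
(6, 7): arr[6]=13 > arr[7]=10

Total inversions: 10

The array has 10 inversion(s): (0,1), (0,3), (0,5), (2,3), (2,5), (3,5), (4,5), (4,6), (4,7), (6,7). Each pair (i,j) satisfies i < j and arr[i] > arr[j].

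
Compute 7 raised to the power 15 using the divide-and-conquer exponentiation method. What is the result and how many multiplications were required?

Computing 7^15 by squaring (build up from 7^1; each line after the first costs one multiplication):

7^1 = 7
7^2 = (7^1)^2 = 7^2 = 49
7^3 = 7 * 7^2 = 7 * 49 = 343
7^6 = (7^3)^2 = 343^2 = 117649
7^7 = 7 * 7^6 = 7 * 117649 = 823543
7^14 = (7^7)^2 = 823543^2 = 678223072849
7^15 = 7 * 7^14 = 7 * 678223072849 = 4747561509943

Result: 4747561509943
Multiplications needed: 6 (6 lines after 7^1)

7^15 = 4747561509943. Using exponentiation by squaring, this requires 6 multiplications. The key idea: if the exponent is even, square the half-power; if odd, multiply by the base once.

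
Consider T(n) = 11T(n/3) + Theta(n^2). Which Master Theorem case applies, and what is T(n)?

Master Theorem for T(n) = 11T(n/3) + O(n^2):

a = 11, b = 3, c = 2
log_b(a) = log_3(11) = 2.1827

Case 1: c = 2 < log_3(11) = 2.1827
T(n) = O(n^(log_3 11))

For T(n) = 11T(n/3) + O(n^2): log_3(11) = 2.1827. This is Case 1 of the Master Theorem (c < log_b(a), work dominated by leaves), giving O(n^(log_3 11)).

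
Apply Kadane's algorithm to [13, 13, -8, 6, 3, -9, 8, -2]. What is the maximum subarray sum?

Using Kadane's algorithm on [13, 13, -8, 6, 3, -9, 8, -2]:

Scanning through the array:
Position 1 (value 13): max_ending_here = 26, max_so_far = 26
Position 2 (value -8): max_ending_here = 18, max_so_far = 26
Position 3 (value 6): max_ending_here = 24, max_so_far = 26
Position 4 (value 3): max_ending_here = 27, max_so_far = 27
Position 5 (value -9): max_ending_here = 18, max_so_far = 27
Position 6 (value 8): max_ending_here = 26, max_so_far = 27
Position 7 (value -2): max_ending_here = 24, max_so_far = 27

Maximum subarray: [13, 13, -8, 6, 3]
Maximum sum: 27

The maximum subarray is [13, 13, -8, 6, 3] with sum 27. This subarray runs from index 0 to index 4.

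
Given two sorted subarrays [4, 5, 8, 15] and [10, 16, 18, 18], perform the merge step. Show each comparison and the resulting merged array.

Merging process:

Compare 4 vs 10: take 4 from left. Merged: [4]
Compare 5 vs 10: take 5 from left. Merged: [4, 5]
Compare 8 vs 10: take 8 from left. Merged: [4, 5, 8]
Compare 15 vs 10: take 10 from right. Merged: [4, 5, 8, 10]
Compare 15 vs 16: take 15 from left. Merged: [4, 5, 8, 10, 15]
Append remaining from right: [16, 18, 18]. Merged: [4, 5, 8, 10, 15, 16, 18, 18]

Final merged array: [4, 5, 8, 10, 15, 16, 18, 18]
Total comparisons: 5

The merged array is [4, 5, 8, 10, 15, 16, 18, 18], requiring 5 comparisons. The merge step runs in O(n) time where n is the total number of elements.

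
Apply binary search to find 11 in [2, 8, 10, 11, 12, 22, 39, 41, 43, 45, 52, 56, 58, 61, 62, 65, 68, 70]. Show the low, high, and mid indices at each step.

Binary search for 11 in [2, 8, 10, 11, 12, 22, 39, 41, 43, 45, 52, 56, 58, 61, 62, 65, 68, 70]:

lo=0, hi=17, mid=8, arr[mid]=43 -> 43 > 11, search left half
lo=0, hi=7, mid=3, arr[mid]=11 -> Found target at index 3!

Binary search finds 11 at index 3 after 2 comparisons. The search repeatedly halves the search space by comparing with the middle element.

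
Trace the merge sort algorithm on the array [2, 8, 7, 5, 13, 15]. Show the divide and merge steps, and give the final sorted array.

Merge sort trace:

Split: [2, 8, 7, 5, 13, 15] -> [2, 8, 7] and [5, 13, 15]
  Split: [2, 8, 7] -> [2] and [8, 7]
    Split: [8, 7] -> [8] and [7]
    Merge: [8] + [7] -> [7, 8]
  Merge: [2] + [7, 8] -> [2, 7, 8]
  Split: [5, 13, 15] -> [5] and [13, 15]
    Split: [13, 15] -> [13] and [15]
    Merge: [13] + [15] -> [13, 15]
  Merge: [5] + [13, 15] -> [5, 13, 15]
Merge: [2, 7, 8] + [5, 13, 15] -> [2, 5, 7, 8, 13, 15]

Final sorted array: [2, 5, 7, 8, 13, 15]

The merge sort proceeds by recursively splitting the array and merging sorted halves.
After all merges, the sorted array is [2, 5, 7, 8, 13, 15].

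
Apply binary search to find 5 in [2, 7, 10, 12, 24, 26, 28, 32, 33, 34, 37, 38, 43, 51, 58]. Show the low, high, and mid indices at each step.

Binary search for 5 in [2, 7, 10, 12, 24, 26, 28, 32, 33, 34, 37, 38, 43, 51, 58]:

lo=0, hi=14, mid=7, arr[mid]=32 -> 32 > 5, search left half
lo=0, hi=6, mid=3, arr[mid]=12 -> 12 > 5, search left half
lo=0, hi=2, mid=1, arr[mid]=7 -> 7 > 5, search left half
lo=0, hi=0, mid=0, arr[mid]=2 -> 2 < 5, search right half
lo=1 > hi=0, target 5 not found

Binary search determines that 5 is not in the array after 4 comparisons. The search space was exhausted without finding the target.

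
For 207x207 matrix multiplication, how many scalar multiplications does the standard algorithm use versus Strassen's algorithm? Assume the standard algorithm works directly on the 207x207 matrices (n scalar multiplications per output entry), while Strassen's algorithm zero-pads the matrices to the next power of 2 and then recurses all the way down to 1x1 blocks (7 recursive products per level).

Matrix multiplication for 207x207 matrices:

Strassen's algorithm requires power-of-2 dimensions. Pad 207x207 to 256x256 (next power of 2).

Standard algorithm: 207^3 = 8869743 multiplications
Strassen's algorithm: 7^(log2(256)) = 7^8 = 5764801 multiplications
Savings: 8869743 - 5764801 = 3104942 multiplications

Standard: 8869743 multiplications (207^3). Strassen: 5764801 multiplications (7^8, after padding to 256x256). Strassen reduces 8 recursive multiplications to 7 at each level.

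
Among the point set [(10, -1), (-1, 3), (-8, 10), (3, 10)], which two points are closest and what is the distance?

Computing all pairwise distances among 4 points:

d((10, -1), (-1, 3)) = 11.7047
d((10, -1), (-8, 10)) = 21.095
d((10, -1), (3, 10)) = 13.0384
d((-1, 3), (-8, 10)) = 9.8995
d((-1, 3), (3, 10)) = 8.0623 <-- minimum
d((-8, 10), (3, 10)) = 11.0

Closest pair: (-1, 3) and (3, 10) with distance 8.0623

The closest pair is (-1, 3) and (3, 10) with Euclidean distance 8.0623. For 4 points, brute-force pairwise comparison is shown above. For large n, the divide-and-conquer algorithm (sort by x, recurse on halves, check the dividing strip) achieves O(n log n).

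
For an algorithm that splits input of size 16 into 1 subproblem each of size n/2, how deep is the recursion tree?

For divide and conquer with division factor 2:

Problem sizes at each level:
Level 0: 16
Level 1: 8
Level 2: 4
Level 3: 2
Level 4: 1

The root is level 0 and the size-1 base case is level 4 (the tree spans levels 0 through 4, i.e. 5 levels counting the root), so the depth is the number of divisions: log_2(16) = 4

The recursion tree depth is log_2(16) = 4. At each level, the problem size is divided by 2, so it takes 4 divisions to reduce to a base case of size 1. The algorithm makes 1 recursive call at each level.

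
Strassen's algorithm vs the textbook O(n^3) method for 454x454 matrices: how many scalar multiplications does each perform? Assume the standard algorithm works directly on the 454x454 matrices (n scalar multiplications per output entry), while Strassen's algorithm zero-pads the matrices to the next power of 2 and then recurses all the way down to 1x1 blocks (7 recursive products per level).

Matrix multiplication for 454x454 matrices:

Strassen's algorithm requires power-of-2 dimensions. Pad 454x454 to 512x512 (next power of 2).

Standard algorithm: 454^3 = 93576664 multiplications
Strassen's algorithm: 7^(log2(512)) = 7^9 = 40353607 multiplications
Savings: 93576664 - 40353607 = 53223057 multiplications

Standard: 93576664 multiplications (454^3). Strassen: 40353607 multiplications (7^9, after padding to 512x512). Strassen reduces 8 recursive multiplications to 7 at each level.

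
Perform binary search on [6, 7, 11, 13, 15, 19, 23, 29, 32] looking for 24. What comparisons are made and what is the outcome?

Binary search for 24 in [6, 7, 11, 13, 15, 19, 23, 29, 32]:

lo=0, hi=8, mid=4, arr[mid]=15 -> 15 < 24, search right half
lo=5, hi=8, mid=6, arr[mid]=23 -> 23 < 24, search right half
lo=7, hi=8, mid=7, arr[mid]=29 -> 29 > 24, search left half
lo=7 > hi=6, target 24 not found

Binary search determines that 24 is not in the array after 3 comparisons. The search space was exhausted without finding the target.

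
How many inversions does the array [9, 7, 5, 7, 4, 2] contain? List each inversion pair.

Finding inversions in [9, 7, 5, 7, 4, 2]:

(0, 1): arr[0]=9 > arr[1]=7
(0, 2): arr[0]=9 > arr[2]=5
(0, 3): arr[0]=9 > arr[3]=7
(0, 4): arr[0]=9 > arr[4]=4
(0, 5): arr[0]=9 > arr[5]=2
(1, 2): arr[1]=7 > arr[2]=5
(1, 4): arr[1]=7 > arr[4]=4
(1, 5): arr[1]=7 > arr[5]=2
(2, 4): arr[2]=5 > arr[4]=4
(2, 5): arr[2]=5 > arr[5]=2
(3, 4): arr[3]=7 > arr[4]=4
(3, 5): arr[3]=7 > arr[5]=2
(4, 5): arr[4]=4 > arr[5]=2

Total inversions: 13

The array has 13 inversion(s): (0,1), (0,2), (0,3), (0,4), (0,5), (1,2), (1,4), (1,5), (2,4), (2,5), (3,4), (3,5), (4,5). Each pair (i,j) satisfies i < j and arr[i] > arr[j].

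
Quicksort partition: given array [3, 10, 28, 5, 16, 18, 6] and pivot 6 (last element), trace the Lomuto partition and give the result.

Lomuto partition with pivot = 6:

Initial array: [3, 10, 28, 5, 16, 18, 6]

arr[0]=3 <= 6: swap with position 0, array becomes [3, 10, 28, 5, 16, 18, 6]
arr[1]=10 > 6: no swap
arr[2]=28 > 6: no swap
arr[3]=5 <= 6: swap with position 1, array becomes [3, 5, 28, 10, 16, 18, 6]
arr[4]=16 > 6: no swap
arr[5]=18 > 6: no swap

Place pivot at position 2: [3, 5, 6, 10, 16, 18, 28]
Pivot position: 2

After partitioning with pivot 6, the array becomes [3, 5, 6, 10, 16, 18, 28]. The pivot is placed at index 2. All elements to the left of the pivot are <= 6, and all elements to the right are > 6.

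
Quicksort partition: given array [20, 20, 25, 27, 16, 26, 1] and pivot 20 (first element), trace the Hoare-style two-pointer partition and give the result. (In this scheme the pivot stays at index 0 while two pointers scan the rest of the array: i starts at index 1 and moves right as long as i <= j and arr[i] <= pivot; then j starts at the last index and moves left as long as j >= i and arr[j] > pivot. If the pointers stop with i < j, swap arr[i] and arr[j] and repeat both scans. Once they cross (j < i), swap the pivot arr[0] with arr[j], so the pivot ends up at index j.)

Hoare-style two-pointer partition with pivot = 20:

Initial array: [20, 20, 25, 27, 16, 26, 1]

Pointers start at i = 1, j = 6.
i stops at index 2 (arr[2]=25 > 20), j stops at index 6 (arr[6]=1 <= 20): swap arr[2] and arr[6], array becomes [20, 20, 1, 27, 16, 26, 25]
i stops at index 3 (arr[3]=27 > 20), j stops at index 4 (arr[4]=16 <= 20): swap arr[3] and arr[4], array becomes [20, 20, 1, 16, 27, 26, 25]
i ends at 4, j ends at 3: the pointers have crossed (j < i), so scanning stops.

Swap pivot arr[0] with arr[3] to place pivot at position 3: [16, 20, 1, 20, 27, 26, 25]
Pivot position: 3

After partitioning with pivot 20, the array becomes [16, 20, 1, 20, 27, 26, 25]. The pivot is placed at index 3. All elements to the left of the pivot are <= 20, and all elements to the right are > 20.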